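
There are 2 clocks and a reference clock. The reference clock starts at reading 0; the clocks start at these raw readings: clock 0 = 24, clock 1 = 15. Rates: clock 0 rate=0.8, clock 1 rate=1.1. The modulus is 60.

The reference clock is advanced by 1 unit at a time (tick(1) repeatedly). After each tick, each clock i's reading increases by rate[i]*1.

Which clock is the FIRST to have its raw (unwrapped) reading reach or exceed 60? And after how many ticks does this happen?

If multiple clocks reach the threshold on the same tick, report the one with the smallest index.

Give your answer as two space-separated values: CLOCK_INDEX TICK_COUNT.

Answer: 1 41

Derivation:
clock 0: start=24, rate=0.8, needs 60-24 = 36; ticks = ceil(36/0.8) = ceil(45.0000) = 45; reading at tick 45 = 24 + 0.8*45 = 60.0000
clock 1: start=15, rate=1.1, needs 60-15 = 45; ticks = ceil(45/1.1) = ceil(40.9091) = 41; reading at tick 41 = 15 + 1.1*41 = 60.1000
Minimum tick count = 41; winners = [1]; smallest index = 1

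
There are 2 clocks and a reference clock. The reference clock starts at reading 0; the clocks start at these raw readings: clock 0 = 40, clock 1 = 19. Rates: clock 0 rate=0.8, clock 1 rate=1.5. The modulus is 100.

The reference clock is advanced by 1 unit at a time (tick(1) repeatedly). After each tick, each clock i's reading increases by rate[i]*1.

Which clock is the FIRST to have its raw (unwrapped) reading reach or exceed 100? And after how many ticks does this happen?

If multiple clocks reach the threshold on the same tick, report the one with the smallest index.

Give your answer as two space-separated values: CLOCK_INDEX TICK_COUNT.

clock 0: start=40, rate=0.8, needs 100-40 = 60; ticks = ceil(60/0.8) = ceil(75.0000) = 75; reading at tick 75 = 40 + 0.8*75 = 100.0000
clock 1: start=19, rate=1.5, needs 100-19 = 81; ticks = ceil(81/1.5) = ceil(54.0000) = 54; reading at tick 54 = 19 + 1.5*54 = 100.0000
Minimum tick count = 54; winners = [1]; smallest index = 1

Answer: 1 54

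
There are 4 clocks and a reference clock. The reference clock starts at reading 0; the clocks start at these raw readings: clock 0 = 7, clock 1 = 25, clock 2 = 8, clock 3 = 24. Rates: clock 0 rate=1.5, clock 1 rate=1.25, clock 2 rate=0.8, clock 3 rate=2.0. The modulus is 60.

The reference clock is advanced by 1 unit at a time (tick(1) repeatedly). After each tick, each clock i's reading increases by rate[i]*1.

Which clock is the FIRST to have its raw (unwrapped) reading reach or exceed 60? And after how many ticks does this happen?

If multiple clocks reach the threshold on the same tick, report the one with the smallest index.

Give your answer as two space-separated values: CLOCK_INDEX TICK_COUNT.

clock 0: start=7, rate=1.5, needs 60-7 = 53; ticks = ceil(53/1.5) = ceil(35.3333) = 36; reading at tick 36 = 7 + 1.5*36 = 61.0000
clock 1: start=25, rate=1.25, needs 60-25 = 35; ticks = ceil(35/1.25) = ceil(28.0000) = 28; reading at tick 28 = 25 + 1.25*28 = 60.0000
clock 2: start=8, rate=0.8, needs 60-8 = 52; ticks = ceil(52/0.8) = ceil(65.0000) = 65; reading at tick 65 = 8 + 0.8*65 = 60.0000
clock 3: start=24, rate=2.0, needs 60-24 = 36; ticks = ceil(36/2.0) = ceil(18.0000) = 18; reading at tick 18 = 24 + 2.0*18 = 60.0000
Minimum tick count = 18; winners = [3]; smallest index = 3

Answer: 3 18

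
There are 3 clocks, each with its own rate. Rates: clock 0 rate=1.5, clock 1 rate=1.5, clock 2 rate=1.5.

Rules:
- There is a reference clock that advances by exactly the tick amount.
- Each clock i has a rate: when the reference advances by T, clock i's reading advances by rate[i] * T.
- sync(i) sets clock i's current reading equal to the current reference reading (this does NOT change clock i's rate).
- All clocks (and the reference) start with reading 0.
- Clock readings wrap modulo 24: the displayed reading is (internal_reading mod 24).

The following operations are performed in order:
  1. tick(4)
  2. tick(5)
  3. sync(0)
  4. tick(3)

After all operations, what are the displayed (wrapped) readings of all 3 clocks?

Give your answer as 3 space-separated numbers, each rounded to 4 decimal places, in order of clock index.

After op 1 tick(4): ref=4.0000 raw=[6.0000 6.0000 6.0000]
After op 2 tick(5): ref=9.0000 raw=[13.5000 13.5000 13.5000]
After op 3 sync(0): ref=9.0000 raw=[9.0000 13.5000 13.5000]
After op 4 tick(3): ref=12.0000 raw=[13.5000 18.0000 18.0000]
Wrap final raw readings (mod 24): 13.5000 mod 24 = 13.5000; 18.0000 mod 24 = 18.0000; 18.0000 mod 24 = 18.0000

Answer: 13.5000 18.0000 18.0000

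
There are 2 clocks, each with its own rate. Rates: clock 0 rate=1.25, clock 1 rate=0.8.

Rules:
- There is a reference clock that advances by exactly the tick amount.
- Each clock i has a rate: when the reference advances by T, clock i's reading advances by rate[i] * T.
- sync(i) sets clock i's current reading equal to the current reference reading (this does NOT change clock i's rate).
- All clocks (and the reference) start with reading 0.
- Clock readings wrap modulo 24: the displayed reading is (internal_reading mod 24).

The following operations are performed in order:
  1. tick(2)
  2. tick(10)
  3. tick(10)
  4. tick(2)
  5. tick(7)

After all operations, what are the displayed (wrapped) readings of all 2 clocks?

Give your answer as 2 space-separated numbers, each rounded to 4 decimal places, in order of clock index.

After op 1 tick(2): ref=2.0000 raw=[2.5000 1.6000]
After op 2 tick(10): ref=12.0000 raw=[15.0000 9.6000]
After op 3 tick(10): ref=22.0000 raw=[27.5000 17.6000]
After op 4 tick(2): ref=24.0000 raw=[30.0000 19.2000]
After op 5 tick(7): ref=31.0000 raw=[38.7500 24.8000]
Wrap final raw readings (mod 24): 38.7500 mod 24 = 14.7500; 24.8000 mod 24 = 0.8000

Answer: 14.7500 0.8000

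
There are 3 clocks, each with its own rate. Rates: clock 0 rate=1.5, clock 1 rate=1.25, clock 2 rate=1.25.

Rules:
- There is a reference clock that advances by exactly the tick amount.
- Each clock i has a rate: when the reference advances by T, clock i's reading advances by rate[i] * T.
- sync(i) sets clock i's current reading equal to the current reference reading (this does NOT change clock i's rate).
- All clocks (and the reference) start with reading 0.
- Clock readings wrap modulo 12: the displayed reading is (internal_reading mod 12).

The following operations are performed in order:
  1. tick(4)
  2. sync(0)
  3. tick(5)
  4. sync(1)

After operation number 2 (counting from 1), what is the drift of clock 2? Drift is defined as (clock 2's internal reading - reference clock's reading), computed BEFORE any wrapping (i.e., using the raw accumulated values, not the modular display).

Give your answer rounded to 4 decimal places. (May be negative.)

After op 1 tick(4): ref=4.0000 raw=[6.0000 5.0000 5.0000]
After op 2 sync(0): ref=4.0000 raw=[4.0000 5.0000 5.0000]
Drift of clock 2 after op 2: 5.0000 - 4.0000 = 1.0000

Answer: 1.0000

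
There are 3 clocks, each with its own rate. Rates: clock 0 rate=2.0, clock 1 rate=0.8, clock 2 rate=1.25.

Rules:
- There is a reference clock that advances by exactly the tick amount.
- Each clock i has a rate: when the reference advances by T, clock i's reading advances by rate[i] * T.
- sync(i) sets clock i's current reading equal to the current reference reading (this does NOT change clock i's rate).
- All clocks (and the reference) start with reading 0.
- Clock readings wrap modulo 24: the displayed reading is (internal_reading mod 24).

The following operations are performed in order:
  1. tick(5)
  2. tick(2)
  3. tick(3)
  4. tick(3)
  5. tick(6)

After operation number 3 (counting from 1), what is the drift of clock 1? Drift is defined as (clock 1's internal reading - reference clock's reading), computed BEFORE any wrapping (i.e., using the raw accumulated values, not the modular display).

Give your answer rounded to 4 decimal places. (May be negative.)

After op 1 tick(5): ref=5.0000 raw=[10.0000 4.0000 6.2500]
After op 2 tick(2): ref=7.0000 raw=[14.0000 5.6000 8.7500]
After op 3 tick(3): ref=10.0000 raw=[20.0000 8.0000 12.5000]
Drift of clock 1 after op 3: 8.0000 - 10.0000 = -2.0000

Answer: -2.0000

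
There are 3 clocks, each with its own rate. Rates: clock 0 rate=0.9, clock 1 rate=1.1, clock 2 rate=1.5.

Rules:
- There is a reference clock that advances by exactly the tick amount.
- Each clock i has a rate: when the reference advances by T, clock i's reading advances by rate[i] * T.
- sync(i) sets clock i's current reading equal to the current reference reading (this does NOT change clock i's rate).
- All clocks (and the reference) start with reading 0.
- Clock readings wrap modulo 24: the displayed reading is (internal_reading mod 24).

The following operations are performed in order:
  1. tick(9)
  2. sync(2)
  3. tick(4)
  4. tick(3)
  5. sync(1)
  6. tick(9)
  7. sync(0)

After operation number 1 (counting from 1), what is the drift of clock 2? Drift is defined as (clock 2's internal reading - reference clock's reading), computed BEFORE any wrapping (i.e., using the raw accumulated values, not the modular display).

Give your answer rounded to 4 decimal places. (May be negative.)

Answer: 4.5000

Derivation:
After op 1 tick(9): ref=9.0000 raw=[8.1000 9.9000 13.5000]
Drift of clock 2 after op 1: 13.5000 - 9.0000 = 4.5000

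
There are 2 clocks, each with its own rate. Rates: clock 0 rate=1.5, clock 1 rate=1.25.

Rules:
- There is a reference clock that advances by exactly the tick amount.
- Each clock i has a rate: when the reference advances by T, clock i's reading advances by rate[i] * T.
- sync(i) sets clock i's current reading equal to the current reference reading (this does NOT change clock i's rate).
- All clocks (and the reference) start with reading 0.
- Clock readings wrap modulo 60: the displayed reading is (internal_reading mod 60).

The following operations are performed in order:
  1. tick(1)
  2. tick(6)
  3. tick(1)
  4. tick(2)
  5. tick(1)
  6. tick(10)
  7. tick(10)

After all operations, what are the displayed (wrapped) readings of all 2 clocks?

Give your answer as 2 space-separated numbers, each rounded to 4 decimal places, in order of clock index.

After op 1 tick(1): ref=1.0000 raw=[1.5000 1.2500]
After op 2 tick(6): ref=7.0000 raw=[10.5000 8.7500]
After op 3 tick(1): ref=8.0000 raw=[12.0000 10.0000]
After op 4 tick(2): ref=10.0000 raw=[15.0000 12.5000]
After op 5 tick(1): ref=11.0000 raw=[16.5000 13.7500]
After op 6 tick(10): ref=21.0000 raw=[31.5000 26.2500]
After op 7 tick(10): ref=31.0000 raw=[46.5000 38.7500]
Wrap final raw readings (mod 60): 46.5000 mod 60 = 46.5000; 38.7500 mod 60 = 38.7500

Answer: 46.5000 38.7500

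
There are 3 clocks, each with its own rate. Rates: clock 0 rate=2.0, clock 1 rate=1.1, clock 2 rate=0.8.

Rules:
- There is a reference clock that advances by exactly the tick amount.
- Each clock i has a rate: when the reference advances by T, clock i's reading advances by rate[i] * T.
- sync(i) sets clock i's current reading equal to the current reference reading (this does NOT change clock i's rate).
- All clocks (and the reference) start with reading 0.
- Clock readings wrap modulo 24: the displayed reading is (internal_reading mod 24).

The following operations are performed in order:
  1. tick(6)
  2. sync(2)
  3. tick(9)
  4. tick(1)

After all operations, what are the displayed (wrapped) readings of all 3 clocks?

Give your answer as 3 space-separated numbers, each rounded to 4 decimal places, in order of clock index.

Answer: 8.0000 17.6000 14.0000

Derivation:
After op 1 tick(6): ref=6.0000 raw=[12.0000 6.6000 4.8000]
After op 2 sync(2): ref=6.0000 raw=[12.0000 6.6000 6.0000]
After op 3 tick(9): ref=15.0000 raw=[30.0000 16.5000 13.2000]
After op 4 tick(1): ref=16.0000 raw=[32.0000 17.6000 14.0000]
Wrap final raw readings (mod 24): 32.0000 mod 24 = 8.0000; 17.6000 mod 24 = 17.6000; 14.0000 mod 24 = 14.0000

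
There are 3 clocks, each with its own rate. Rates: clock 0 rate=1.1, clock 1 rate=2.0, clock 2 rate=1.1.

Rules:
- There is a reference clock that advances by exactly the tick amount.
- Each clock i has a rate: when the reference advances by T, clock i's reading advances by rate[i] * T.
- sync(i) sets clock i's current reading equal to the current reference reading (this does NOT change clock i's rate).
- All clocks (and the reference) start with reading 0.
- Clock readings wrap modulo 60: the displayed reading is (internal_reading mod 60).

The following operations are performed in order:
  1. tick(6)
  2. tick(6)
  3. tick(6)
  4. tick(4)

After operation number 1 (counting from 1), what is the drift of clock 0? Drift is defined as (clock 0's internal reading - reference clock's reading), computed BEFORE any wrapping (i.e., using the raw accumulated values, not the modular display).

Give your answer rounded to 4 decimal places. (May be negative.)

Answer: 0.6000

Derivation:
After op 1 tick(6): ref=6.0000 raw=[6.6000 12.0000 6.6000]
Drift of clock 0 after op 1: 6.6000 - 6.0000 = 0.6000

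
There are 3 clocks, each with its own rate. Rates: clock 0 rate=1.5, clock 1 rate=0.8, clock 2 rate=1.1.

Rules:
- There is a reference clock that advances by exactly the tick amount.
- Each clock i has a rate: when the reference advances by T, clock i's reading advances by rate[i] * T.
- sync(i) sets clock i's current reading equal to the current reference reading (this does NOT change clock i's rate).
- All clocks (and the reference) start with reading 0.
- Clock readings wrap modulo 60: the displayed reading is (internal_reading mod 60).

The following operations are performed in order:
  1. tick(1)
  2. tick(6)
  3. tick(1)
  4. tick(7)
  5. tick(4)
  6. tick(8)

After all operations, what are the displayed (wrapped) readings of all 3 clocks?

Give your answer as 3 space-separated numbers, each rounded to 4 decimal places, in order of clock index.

Answer: 40.5000 21.6000 29.7000

Derivation:
After op 1 tick(1): ref=1.0000 raw=[1.5000 0.8000 1.1000]
After op 2 tick(6): ref=7.0000 raw=[10.5000 5.6000 7.7000]
After op 3 tick(1): ref=8.0000 raw=[12.0000 6.4000 8.8000]
After op 4 tick(7): ref=15.0000 raw=[22.5000 12.0000 16.5000]
After op 5 tick(4): ref=19.0000 raw=[28.5000 15.2000 20.9000]
After op 6 tick(8): ref=27.0000 raw=[40.5000 21.6000 29.7000]
Wrap final raw readings (mod 60): 40.5000 mod 60 = 40.5000; 21.6000 mod 60 = 21.6000; 29.7000 mod 60 = 29.7000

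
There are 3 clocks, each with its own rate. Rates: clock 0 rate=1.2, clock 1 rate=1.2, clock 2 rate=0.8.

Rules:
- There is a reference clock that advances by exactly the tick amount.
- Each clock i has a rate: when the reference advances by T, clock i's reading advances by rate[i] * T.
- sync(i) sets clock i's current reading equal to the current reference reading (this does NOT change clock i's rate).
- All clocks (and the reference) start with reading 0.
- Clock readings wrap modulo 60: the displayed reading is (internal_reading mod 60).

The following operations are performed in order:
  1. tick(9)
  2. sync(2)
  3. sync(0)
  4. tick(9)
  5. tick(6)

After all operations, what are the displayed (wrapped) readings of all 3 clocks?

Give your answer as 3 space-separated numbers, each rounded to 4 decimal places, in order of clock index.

Answer: 27.0000 28.8000 21.0000

Derivation:
After op 1 tick(9): ref=9.0000 raw=[10.8000 10.8000 7.2000]
After op 2 sync(2): ref=9.0000 raw=[10.8000 10.8000 9.0000]
After op 3 sync(0): ref=9.0000 raw=[9.0000 10.8000 9.0000]
After op 4 tick(9): ref=18.0000 raw=[19.8000 21.6000 16.2000]
After op 5 tick(6): ref=24.0000 raw=[27.0000 28.8000 21.0000]
Wrap final raw readings (mod 60): 27.0000 mod 60 = 27.0000; 28.8000 mod 60 = 28.8000; 21.0000 mod 60 = 21.0000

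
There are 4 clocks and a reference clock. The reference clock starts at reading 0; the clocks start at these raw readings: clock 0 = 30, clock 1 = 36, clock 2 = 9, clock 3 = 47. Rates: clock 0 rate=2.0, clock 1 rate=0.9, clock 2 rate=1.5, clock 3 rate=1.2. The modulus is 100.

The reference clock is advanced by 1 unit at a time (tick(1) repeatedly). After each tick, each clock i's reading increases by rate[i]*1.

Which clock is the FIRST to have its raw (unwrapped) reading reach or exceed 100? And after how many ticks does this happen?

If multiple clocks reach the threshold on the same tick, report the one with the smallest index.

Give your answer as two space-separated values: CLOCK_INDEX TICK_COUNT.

clock 0: start=30, rate=2.0, needs 100-30 = 70; ticks = ceil(70/2.0) = ceil(35.0000) = 35; reading at tick 35 = 30 + 2.0*35 = 100.0000
clock 1: start=36, rate=0.9, needs 100-36 = 64; ticks = ceil(64/0.9) = ceil(71.1111) = 72; reading at tick 72 = 36 + 0.9*72 = 100.8000
clock 2: start=9, rate=1.5, needs 100-9 = 91; ticks = ceil(91/1.5) = ceil(60.6667) = 61; reading at tick 61 = 9 + 1.5*61 = 100.5000
clock 3: start=47, rate=1.2, needs 100-47 = 53; ticks = ceil(53/1.2) = ceil(44.1667) = 45; reading at tick 45 = 47 + 1.2*45 = 101.0000
Minimum tick count = 35; winners = [0]; smallest index = 0

Answer: 0 35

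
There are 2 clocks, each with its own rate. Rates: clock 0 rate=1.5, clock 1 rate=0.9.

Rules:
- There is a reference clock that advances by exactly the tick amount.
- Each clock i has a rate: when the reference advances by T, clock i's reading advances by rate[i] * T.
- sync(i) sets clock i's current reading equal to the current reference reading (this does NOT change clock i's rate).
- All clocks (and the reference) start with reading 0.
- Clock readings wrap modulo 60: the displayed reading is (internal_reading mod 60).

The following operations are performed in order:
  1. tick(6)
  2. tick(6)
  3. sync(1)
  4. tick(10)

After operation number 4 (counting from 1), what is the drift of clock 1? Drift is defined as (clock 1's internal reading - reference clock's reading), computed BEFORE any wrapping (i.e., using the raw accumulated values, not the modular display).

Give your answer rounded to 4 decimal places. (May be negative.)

After op 1 tick(6): ref=6.0000 raw=[9.0000 5.4000]
After op 2 tick(6): ref=12.0000 raw=[18.0000 10.8000]
After op 3 sync(1): ref=12.0000 raw=[18.0000 12.0000]
After op 4 tick(10): ref=22.0000 raw=[33.0000 21.0000]
Drift of clock 1 after op 4: 21.0000 - 22.0000 = -1.0000

Answer: -1.0000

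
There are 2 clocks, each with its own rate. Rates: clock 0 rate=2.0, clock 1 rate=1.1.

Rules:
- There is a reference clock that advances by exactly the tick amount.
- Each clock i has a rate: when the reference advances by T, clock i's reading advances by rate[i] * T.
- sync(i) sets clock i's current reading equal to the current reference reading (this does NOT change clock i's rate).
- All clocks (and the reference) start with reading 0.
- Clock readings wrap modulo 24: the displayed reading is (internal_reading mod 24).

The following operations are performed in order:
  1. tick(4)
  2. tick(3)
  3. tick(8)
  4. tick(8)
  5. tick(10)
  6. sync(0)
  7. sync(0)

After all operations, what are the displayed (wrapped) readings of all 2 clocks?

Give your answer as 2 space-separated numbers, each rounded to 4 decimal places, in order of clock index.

Answer: 9.0000 12.3000

Derivation:
After op 1 tick(4): ref=4.0000 raw=[8.0000 4.4000]
After op 2 tick(3): ref=7.0000 raw=[14.0000 7.7000]
After op 3 tick(8): ref=15.0000 raw=[30.0000 16.5000]
After op 4 tick(8): ref=23.0000 raw=[46.0000 25.3000]
After op 5 tick(10): ref=33.0000 raw=[66.0000 36.3000]
After op 6 sync(0): ref=33.0000 raw=[33.0000 36.3000]
After op 7 sync(0): ref=33.0000 raw=[33.0000 36.3000]
Wrap final raw readings (mod 24): 33.0000 mod 24 = 9.0000; 36.3000 mod 24 = 12.3000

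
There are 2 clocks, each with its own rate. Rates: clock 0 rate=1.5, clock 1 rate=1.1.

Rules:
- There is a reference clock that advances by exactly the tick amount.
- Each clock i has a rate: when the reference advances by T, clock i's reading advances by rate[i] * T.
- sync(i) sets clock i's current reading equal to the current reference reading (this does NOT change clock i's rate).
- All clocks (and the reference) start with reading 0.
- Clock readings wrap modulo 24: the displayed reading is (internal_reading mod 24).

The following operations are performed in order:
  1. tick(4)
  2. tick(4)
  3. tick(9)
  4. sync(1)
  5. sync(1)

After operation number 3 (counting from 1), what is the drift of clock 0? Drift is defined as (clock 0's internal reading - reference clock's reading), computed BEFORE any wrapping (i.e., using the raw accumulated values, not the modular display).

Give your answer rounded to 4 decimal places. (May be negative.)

After op 1 tick(4): ref=4.0000 raw=[6.0000 4.4000]
After op 2 tick(4): ref=8.0000 raw=[12.0000 8.8000]
After op 3 tick(9): ref=17.0000 raw=[25.5000 18.7000]
Drift of clock 0 after op 3: 25.5000 - 17.0000 = 8.5000

Answer: 8.5000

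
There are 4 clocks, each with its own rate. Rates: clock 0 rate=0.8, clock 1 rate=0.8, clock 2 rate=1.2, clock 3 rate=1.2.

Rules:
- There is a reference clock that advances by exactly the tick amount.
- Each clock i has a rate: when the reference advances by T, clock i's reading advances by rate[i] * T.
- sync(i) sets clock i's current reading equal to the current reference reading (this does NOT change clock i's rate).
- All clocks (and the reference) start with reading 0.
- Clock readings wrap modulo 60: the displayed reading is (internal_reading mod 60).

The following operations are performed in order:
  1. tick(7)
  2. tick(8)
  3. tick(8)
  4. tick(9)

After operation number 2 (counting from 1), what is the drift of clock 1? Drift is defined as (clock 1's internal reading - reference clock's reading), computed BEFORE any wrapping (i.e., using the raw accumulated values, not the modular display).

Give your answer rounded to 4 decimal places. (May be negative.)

After op 1 tick(7): ref=7.0000 raw=[5.6000 5.6000 8.4000 8.4000]
After op 2 tick(8): ref=15.0000 raw=[12.0000 12.0000 18.0000 18.0000]
Drift of clock 1 after op 2: 12.0000 - 15.0000 = -3.0000

Answer: -3.0000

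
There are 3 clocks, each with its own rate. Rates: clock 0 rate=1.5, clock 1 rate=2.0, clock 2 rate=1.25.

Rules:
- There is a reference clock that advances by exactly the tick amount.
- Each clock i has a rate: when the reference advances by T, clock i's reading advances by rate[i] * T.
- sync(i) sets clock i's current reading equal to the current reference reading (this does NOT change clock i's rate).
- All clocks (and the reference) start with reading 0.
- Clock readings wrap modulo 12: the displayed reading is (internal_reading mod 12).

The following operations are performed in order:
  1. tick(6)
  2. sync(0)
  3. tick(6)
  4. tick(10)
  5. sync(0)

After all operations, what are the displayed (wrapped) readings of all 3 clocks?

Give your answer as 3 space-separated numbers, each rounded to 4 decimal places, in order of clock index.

Answer: 10.0000 8.0000 3.5000

Derivation:
After op 1 tick(6): ref=6.0000 raw=[9.0000 12.0000 7.5000]
After op 2 sync(0): ref=6.0000 raw=[6.0000 12.0000 7.5000]
After op 3 tick(6): ref=12.0000 raw=[15.0000 24.0000 15.0000]
After op 4 tick(10): ref=22.0000 raw=[30.0000 44.0000 27.5000]
After op 5 sync(0): ref=22.0000 raw=[22.0000 44.0000 27.5000]
Wrap final raw readings (mod 12): 22.0000 mod 12 = 10.0000; 44.0000 mod 12 = 8.0000; 27.5000 mod 12 = 3.5000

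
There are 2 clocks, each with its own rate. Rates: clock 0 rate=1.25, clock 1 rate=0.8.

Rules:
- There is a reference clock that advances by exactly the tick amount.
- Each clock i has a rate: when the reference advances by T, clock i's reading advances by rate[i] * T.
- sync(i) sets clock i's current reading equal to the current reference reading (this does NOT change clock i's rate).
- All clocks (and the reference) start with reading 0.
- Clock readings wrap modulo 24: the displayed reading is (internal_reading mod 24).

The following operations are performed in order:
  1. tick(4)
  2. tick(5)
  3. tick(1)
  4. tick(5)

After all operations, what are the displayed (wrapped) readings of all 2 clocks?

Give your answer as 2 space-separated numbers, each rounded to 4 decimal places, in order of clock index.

After op 1 tick(4): ref=4.0000 raw=[5.0000 3.2000]
After op 2 tick(5): ref=9.0000 raw=[11.2500 7.2000]
After op 3 tick(1): ref=10.0000 raw=[12.5000 8.0000]
After op 4 tick(5): ref=15.0000 raw=[18.7500 12.0000]
Wrap final raw readings (mod 24): 18.7500 mod 24 = 18.7500; 12.0000 mod 24 = 12.0000

Answer: 18.7500 12.0000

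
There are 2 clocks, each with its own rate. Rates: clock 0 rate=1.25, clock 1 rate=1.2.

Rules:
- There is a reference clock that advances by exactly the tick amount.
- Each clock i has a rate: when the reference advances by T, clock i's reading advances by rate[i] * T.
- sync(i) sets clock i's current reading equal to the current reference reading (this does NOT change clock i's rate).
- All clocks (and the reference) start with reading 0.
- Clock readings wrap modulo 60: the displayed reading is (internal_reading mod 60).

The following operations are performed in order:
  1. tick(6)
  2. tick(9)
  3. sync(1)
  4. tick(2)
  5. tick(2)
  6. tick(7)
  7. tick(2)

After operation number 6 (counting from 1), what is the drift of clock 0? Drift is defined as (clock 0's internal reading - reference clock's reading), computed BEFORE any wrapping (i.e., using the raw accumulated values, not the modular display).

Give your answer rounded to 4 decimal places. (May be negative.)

After op 1 tick(6): ref=6.0000 raw=[7.5000 7.2000]
After op 2 tick(9): ref=15.0000 raw=[18.7500 18.0000]
After op 3 sync(1): ref=15.0000 raw=[18.7500 15.0000]
After op 4 tick(2): ref=17.0000 raw=[21.2500 17.4000]
After op 5 tick(2): ref=19.0000 raw=[23.7500 19.8000]
After op 6 tick(7): ref=26.0000 raw=[32.5000 28.2000]
Drift of clock 0 after op 6: 32.5000 - 26.0000 = 6.5000

Answer: 6.5000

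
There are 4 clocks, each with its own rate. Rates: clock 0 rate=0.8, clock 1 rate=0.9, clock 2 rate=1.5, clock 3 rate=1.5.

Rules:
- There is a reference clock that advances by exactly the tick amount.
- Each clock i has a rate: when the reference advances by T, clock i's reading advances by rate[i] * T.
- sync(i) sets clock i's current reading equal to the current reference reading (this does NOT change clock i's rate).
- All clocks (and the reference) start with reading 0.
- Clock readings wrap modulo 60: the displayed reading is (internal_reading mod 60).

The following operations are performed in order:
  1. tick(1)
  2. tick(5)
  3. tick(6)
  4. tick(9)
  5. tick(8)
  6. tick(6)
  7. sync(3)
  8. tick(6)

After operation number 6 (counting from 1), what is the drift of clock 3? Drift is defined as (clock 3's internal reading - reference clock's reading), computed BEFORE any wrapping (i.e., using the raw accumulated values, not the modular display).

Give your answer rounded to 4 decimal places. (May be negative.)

Answer: 17.5000

Derivation:
After op 1 tick(1): ref=1.0000 raw=[0.8000 0.9000 1.5000 1.5000]
After op 2 tick(5): ref=6.0000 raw=[4.8000 5.4000 9.0000 9.0000]
After op 3 tick(6): ref=12.0000 raw=[9.6000 10.8000 18.0000 18.0000]
After op 4 tick(9): ref=21.0000 raw=[16.8000 18.9000 31.5000 31.5000]
After op 5 tick(8): ref=29.0000 raw=[23.2000 26.1000 43.5000 43.5000]
After op 6 tick(6): ref=35.0000 raw=[28.0000 31.5000 52.5000 52.5000]
Drift of clock 3 after op 6: 52.5000 - 35.0000 = 17.5000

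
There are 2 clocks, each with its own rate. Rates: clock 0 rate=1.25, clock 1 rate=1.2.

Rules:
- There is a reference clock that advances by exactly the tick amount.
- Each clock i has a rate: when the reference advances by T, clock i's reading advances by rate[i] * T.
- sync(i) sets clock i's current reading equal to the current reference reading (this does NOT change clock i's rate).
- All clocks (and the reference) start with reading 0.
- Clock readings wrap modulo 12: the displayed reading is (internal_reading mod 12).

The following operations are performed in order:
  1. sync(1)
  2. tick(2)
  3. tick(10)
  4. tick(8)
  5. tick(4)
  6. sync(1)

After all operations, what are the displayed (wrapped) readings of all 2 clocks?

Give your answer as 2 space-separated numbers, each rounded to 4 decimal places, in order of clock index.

Answer: 6.0000 0.0000

Derivation:
After op 1 sync(1): ref=0.0000 raw=[0.0000 0.0000]
After op 2 tick(2): ref=2.0000 raw=[2.5000 2.4000]
After op 3 tick(10): ref=12.0000 raw=[15.0000 14.4000]
After op 4 tick(8): ref=20.0000 raw=[25.0000 24.0000]
After op 5 tick(4): ref=24.0000 raw=[30.0000 28.8000]
After op 6 sync(1): ref=24.0000 raw=[30.0000 24.0000]
Wrap final raw readings (mod 12): 30.0000 mod 12 = 6.0000; 24.0000 mod 12 = 0.0000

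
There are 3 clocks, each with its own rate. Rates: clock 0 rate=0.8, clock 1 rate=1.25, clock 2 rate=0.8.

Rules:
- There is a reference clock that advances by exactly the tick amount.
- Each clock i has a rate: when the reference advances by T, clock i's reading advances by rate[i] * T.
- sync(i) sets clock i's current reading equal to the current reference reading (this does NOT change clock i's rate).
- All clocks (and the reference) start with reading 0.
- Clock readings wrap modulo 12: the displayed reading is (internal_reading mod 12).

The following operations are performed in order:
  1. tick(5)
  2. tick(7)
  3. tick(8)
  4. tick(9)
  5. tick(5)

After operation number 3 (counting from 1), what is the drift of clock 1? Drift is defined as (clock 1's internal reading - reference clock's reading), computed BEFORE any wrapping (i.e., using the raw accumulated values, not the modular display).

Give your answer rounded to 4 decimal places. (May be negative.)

After op 1 tick(5): ref=5.0000 raw=[4.0000 6.2500 4.0000]
After op 2 tick(7): ref=12.0000 raw=[9.6000 15.0000 9.6000]
After op 3 tick(8): ref=20.0000 raw=[16.0000 25.0000 16.0000]
Drift of clock 1 after op 3: 25.0000 - 20.0000 = 5.0000

Answer: 5.0000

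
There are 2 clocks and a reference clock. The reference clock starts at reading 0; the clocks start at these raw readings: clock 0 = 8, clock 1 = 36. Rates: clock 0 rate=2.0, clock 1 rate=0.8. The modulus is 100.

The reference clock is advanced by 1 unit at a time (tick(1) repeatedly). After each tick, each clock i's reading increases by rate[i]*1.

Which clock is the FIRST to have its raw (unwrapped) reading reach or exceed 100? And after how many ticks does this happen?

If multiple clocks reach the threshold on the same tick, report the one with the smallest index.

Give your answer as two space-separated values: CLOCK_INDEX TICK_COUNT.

clock 0: start=8, rate=2.0, needs 100-8 = 92; ticks = ceil(92/2.0) = ceil(46.0000) = 46; reading at tick 46 = 8 + 2.0*46 = 100.0000
clock 1: start=36, rate=0.8, needs 100-36 = 64; ticks = ceil(64/0.8) = ceil(80.0000) = 80; reading at tick 80 = 36 + 0.8*80 = 100.0000
Minimum tick count = 46; winners = [0]; smallest index = 0

Answer: 0 46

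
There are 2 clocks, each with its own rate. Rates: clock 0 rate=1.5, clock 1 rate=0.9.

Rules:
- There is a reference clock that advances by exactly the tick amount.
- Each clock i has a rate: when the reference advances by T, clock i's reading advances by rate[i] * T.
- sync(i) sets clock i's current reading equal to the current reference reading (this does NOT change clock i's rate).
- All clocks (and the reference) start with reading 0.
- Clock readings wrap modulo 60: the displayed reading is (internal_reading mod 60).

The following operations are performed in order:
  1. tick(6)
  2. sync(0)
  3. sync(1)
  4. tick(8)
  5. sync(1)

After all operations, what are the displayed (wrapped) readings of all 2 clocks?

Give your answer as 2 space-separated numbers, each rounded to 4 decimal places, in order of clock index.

After op 1 tick(6): ref=6.0000 raw=[9.0000 5.4000]
After op 2 sync(0): ref=6.0000 raw=[6.0000 5.4000]
After op 3 sync(1): ref=6.0000 raw=[6.0000 6.0000]
After op 4 tick(8): ref=14.0000 raw=[18.0000 13.2000]
After op 5 sync(1): ref=14.0000 raw=[18.0000 14.0000]
Wrap final raw readings (mod 60): 18.0000 mod 60 = 18.0000; 14.0000 mod 60 = 14.0000

Answer: 18.0000 14.0000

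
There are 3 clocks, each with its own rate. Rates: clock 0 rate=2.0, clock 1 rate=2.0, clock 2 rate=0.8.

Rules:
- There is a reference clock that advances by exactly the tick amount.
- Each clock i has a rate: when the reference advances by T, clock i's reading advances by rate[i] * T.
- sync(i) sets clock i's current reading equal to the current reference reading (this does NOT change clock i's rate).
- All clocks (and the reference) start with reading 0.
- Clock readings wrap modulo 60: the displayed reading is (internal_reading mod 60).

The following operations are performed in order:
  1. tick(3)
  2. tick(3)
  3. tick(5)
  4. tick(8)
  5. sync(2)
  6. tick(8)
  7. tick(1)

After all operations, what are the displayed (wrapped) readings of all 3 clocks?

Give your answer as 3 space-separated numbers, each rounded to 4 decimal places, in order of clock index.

After op 1 tick(3): ref=3.0000 raw=[6.0000 6.0000 2.4000]
After op 2 tick(3): ref=6.0000 raw=[12.0000 12.0000 4.8000]
After op 3 tick(5): ref=11.0000 raw=[22.0000 22.0000 8.8000]
After op 4 tick(8): ref=19.0000 raw=[38.0000 38.0000 15.2000]
After op 5 sync(2): ref=19.0000 raw=[38.0000 38.0000 19.0000]
After op 6 tick(8): ref=27.0000 raw=[54.0000 54.0000 25.4000]
After op 7 tick(1): ref=28.0000 raw=[56.0000 56.0000 26.2000]
Wrap final raw readings (mod 60): 56.0000 mod 60 = 56.0000; 56.0000 mod 60 = 56.0000; 26.2000 mod 60 = 26.2000

Answer: 56.0000 56.0000 26.2000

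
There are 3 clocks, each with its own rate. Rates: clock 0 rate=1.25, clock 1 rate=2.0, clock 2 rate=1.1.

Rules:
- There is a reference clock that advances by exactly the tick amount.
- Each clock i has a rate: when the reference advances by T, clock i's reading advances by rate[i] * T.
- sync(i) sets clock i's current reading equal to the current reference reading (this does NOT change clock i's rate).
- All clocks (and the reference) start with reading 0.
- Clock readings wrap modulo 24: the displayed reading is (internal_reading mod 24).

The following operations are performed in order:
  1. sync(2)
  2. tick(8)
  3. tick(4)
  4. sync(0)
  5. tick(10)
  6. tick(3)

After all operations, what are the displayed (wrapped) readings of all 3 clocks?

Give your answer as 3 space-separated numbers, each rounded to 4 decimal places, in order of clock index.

Answer: 4.2500 2.0000 3.5000

Derivation:
After op 1 sync(2): ref=0.0000 raw=[0.0000 0.0000 0.0000]
After op 2 tick(8): ref=8.0000 raw=[10.0000 16.0000 8.8000]
After op 3 tick(4): ref=12.0000 raw=[15.0000 24.0000 13.2000]
After op 4 sync(0): ref=12.0000 raw=[12.0000 24.0000 13.2000]
After op 5 tick(10): ref=22.0000 raw=[24.5000 44.0000 24.2000]
After op 6 tick(3): ref=25.0000 raw=[28.2500 50.0000 27.5000]
Wrap final raw readings (mod 24): 28.2500 mod 24 = 4.2500; 50.0000 mod 24 = 2.0000; 27.5000 mod 24 = 3.5000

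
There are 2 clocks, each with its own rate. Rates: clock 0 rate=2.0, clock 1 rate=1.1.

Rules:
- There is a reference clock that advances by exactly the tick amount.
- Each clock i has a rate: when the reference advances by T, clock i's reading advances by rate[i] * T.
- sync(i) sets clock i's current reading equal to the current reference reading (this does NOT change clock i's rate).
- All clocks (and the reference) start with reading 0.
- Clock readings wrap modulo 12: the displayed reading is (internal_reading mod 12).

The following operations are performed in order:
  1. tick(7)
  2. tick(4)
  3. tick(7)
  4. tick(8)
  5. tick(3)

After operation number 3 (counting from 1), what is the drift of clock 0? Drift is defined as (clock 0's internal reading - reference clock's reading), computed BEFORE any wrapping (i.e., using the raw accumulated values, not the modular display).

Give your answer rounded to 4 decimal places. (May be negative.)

Answer: 18.0000

Derivation:
After op 1 tick(7): ref=7.0000 raw=[14.0000 7.7000]
After op 2 tick(4): ref=11.0000 raw=[22.0000 12.1000]
After op 3 tick(7): ref=18.0000 raw=[36.0000 19.8000]
Drift of clock 0 after op 3: 36.0000 - 18.0000 = 18.0000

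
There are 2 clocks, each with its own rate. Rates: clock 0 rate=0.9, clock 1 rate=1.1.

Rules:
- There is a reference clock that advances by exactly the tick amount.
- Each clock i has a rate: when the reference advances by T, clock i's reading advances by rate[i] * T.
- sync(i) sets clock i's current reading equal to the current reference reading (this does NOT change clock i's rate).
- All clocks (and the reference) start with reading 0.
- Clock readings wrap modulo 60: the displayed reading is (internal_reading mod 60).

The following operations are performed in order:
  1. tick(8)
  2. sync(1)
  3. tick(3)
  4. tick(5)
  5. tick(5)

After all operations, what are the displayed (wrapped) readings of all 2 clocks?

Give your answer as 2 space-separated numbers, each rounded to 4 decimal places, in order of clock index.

After op 1 tick(8): ref=8.0000 raw=[7.2000 8.8000]
After op 2 sync(1): ref=8.0000 raw=[7.2000 8.0000]
After op 3 tick(3): ref=11.0000 raw=[9.9000 11.3000]
After op 4 tick(5): ref=16.0000 raw=[14.4000 16.8000]
After op 5 tick(5): ref=21.0000 raw=[18.9000 22.3000]
Wrap final raw readings (mod 60): 18.9000 mod 60 = 18.9000; 22.3000 mod 60 = 22.3000

Answer: 18.9000 22.3000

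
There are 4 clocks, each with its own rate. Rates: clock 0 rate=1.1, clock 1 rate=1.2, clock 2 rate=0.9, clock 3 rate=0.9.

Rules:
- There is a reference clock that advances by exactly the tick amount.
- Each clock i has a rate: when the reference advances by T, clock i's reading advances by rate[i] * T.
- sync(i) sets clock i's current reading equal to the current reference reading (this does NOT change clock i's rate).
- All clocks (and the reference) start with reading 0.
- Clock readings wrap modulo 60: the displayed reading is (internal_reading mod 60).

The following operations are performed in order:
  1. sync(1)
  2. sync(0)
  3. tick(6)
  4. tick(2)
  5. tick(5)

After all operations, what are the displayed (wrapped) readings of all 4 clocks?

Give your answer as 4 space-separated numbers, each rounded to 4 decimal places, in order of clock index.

After op 1 sync(1): ref=0.0000 raw=[0.0000 0.0000 0.0000 0.0000]
After op 2 sync(0): ref=0.0000 raw=[0.0000 0.0000 0.0000 0.0000]
After op 3 tick(6): ref=6.0000 raw=[6.6000 7.2000 5.4000 5.4000]
After op 4 tick(2): ref=8.0000 raw=[8.8000 9.6000 7.2000 7.2000]
After op 5 tick(5): ref=13.0000 raw=[14.3000 15.6000 11.7000 11.7000]
Wrap final raw readings (mod 60): 14.3000 mod 60 = 14.3000; 15.6000 mod 60 = 15.6000; 11.7000 mod 60 = 11.7000; 11.7000 mod 60 = 11.7000

Answer: 14.3000 15.6000 11.7000 11.7000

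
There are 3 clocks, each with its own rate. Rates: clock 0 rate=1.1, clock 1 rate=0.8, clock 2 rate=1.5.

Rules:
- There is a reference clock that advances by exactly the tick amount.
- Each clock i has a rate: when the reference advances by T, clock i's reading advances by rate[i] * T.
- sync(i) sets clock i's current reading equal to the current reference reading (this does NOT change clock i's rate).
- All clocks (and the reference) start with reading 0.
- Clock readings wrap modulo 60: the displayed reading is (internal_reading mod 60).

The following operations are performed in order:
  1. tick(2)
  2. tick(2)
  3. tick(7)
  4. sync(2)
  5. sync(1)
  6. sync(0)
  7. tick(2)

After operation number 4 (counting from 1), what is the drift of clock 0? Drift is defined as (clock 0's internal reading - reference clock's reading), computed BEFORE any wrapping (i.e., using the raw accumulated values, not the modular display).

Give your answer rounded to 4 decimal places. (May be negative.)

After op 1 tick(2): ref=2.0000 raw=[2.2000 1.6000 3.0000]
After op 2 tick(2): ref=4.0000 raw=[4.4000 3.2000 6.0000]
After op 3 tick(7): ref=11.0000 raw=[12.1000 8.8000 16.5000]
After op 4 sync(2): ref=11.0000 raw=[12.1000 8.8000 11.0000]
Drift of clock 0 after op 4: 12.1000 - 11.0000 = 1.1000

Answer: 1.1000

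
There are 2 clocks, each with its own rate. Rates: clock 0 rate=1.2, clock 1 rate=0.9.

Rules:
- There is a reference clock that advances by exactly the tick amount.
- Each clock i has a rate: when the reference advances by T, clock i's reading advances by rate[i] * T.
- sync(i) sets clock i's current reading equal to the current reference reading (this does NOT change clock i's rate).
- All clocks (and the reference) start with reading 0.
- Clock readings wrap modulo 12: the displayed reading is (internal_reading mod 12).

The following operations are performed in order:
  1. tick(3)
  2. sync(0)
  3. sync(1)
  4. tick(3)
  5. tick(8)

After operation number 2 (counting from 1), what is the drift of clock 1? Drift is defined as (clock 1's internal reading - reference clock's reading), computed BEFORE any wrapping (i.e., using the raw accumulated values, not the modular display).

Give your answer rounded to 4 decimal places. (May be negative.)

Answer: -0.3000

Derivation:
After op 1 tick(3): ref=3.0000 raw=[3.6000 2.7000]
After op 2 sync(0): ref=3.0000 raw=[3.0000 2.7000]
Drift of clock 1 after op 2: 2.7000 - 3.0000 = -0.3000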